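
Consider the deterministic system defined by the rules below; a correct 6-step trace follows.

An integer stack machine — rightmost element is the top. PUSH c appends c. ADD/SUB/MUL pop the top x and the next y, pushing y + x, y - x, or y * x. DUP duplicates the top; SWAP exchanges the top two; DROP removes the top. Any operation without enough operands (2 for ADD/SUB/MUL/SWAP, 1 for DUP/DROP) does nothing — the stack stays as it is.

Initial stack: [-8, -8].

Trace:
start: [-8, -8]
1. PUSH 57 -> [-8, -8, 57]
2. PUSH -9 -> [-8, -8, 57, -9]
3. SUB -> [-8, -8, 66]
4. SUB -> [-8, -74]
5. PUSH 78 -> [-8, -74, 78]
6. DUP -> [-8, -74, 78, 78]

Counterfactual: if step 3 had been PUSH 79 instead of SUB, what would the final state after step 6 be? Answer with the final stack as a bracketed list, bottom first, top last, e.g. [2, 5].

[-8, -8, 57, -88, 78, 78]

(re-executing from step 3 with the substitution; state before step 3: [-8, -8, 57, -9])
3. PUSH 79 -> [-8, -8, 57, -9, 79]
4. SUB -> [-8, -8, 57, -88]
5. PUSH 78 -> [-8, -8, 57, -88, 78]
6. DUP -> [-8, -8, 57, -88, 78, 78]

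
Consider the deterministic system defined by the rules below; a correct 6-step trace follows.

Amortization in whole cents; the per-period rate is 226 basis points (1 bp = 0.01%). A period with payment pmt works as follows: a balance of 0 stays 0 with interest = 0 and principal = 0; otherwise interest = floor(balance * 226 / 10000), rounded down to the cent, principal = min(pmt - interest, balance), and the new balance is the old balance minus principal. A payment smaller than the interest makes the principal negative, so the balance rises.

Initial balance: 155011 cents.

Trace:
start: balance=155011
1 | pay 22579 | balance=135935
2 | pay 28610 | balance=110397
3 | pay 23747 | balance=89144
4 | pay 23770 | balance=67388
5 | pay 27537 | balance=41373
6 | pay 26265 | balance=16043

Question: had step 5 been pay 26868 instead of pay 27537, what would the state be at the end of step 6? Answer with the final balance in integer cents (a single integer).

16727

(re-executing from step 5 with the substitution; state before step 5: balance=67388)
5 | pay 26868 | balance=42042
6 | pay 26265 | balance=16727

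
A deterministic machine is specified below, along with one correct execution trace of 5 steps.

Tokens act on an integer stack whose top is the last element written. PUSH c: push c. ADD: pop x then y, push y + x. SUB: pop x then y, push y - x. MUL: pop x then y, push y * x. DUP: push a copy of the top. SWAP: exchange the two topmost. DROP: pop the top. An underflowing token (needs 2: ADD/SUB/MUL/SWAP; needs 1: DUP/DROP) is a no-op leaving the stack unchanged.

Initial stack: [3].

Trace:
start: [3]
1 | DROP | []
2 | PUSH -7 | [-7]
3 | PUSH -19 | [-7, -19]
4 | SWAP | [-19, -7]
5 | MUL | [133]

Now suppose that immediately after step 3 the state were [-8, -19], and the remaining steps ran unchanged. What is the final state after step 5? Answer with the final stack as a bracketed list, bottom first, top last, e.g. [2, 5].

[152]

state after step 3 := [-8, -19]
4 | SWAP | [-19, -8]
5 | MUL | [152]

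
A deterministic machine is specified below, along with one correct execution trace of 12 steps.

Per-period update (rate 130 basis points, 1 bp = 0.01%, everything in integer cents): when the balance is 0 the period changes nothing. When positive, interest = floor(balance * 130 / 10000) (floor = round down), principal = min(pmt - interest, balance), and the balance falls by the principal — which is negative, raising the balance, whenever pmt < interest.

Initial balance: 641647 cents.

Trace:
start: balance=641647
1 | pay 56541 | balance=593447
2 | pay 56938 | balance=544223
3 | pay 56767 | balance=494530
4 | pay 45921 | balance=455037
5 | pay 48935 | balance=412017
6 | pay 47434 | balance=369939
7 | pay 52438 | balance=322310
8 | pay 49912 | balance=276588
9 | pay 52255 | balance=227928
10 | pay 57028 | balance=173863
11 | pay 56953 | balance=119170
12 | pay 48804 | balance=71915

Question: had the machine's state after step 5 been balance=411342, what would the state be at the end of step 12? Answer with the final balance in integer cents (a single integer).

state after step 5 := balance=411342
6 | pay 47434 | balance=369255
7 | pay 52438 | balance=321617
8 | pay 49912 | balance=275886
9 | pay 52255 | balance=227217
10 | pay 57028 | balance=173142
11 | pay 56953 | balance=118439
12 | pay 48804 | balance=71174

71174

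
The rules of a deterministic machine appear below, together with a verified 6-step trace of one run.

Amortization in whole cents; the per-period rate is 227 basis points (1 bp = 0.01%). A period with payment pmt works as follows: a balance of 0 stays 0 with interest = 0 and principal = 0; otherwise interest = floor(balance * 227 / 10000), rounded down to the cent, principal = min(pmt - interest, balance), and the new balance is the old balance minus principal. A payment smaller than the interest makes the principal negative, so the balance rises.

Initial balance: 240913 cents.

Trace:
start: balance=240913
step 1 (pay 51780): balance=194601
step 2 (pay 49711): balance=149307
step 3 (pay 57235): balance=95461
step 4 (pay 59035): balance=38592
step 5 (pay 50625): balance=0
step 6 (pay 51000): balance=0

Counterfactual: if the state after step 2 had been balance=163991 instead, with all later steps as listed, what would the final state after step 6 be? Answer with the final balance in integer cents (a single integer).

state after step 2 := balance=163991
step 3 (pay 57235): balance=110478
step 4 (pay 59035): balance=53950
step 5 (pay 50625): balance=4549
step 6 (pay 51000): balance=0

0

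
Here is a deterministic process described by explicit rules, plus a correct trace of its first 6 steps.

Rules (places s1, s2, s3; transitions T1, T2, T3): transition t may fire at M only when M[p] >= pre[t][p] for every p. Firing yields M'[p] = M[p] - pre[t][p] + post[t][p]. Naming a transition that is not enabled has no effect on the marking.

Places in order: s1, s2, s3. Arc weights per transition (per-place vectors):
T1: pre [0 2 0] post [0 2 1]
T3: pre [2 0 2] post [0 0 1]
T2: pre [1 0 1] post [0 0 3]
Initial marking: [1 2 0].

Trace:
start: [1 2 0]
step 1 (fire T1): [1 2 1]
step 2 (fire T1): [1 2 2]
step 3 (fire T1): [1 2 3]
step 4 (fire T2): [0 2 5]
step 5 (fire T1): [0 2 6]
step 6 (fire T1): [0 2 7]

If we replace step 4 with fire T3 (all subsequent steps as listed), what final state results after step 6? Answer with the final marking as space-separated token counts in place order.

1 2 5

(re-executing from step 4 with the substitution; state before step 4: [1 2 3])
step 4 (fire T3): [1 2 3]
step 5 (fire T1): [1 2 4]
step 6 (fire T1): [1 2 5]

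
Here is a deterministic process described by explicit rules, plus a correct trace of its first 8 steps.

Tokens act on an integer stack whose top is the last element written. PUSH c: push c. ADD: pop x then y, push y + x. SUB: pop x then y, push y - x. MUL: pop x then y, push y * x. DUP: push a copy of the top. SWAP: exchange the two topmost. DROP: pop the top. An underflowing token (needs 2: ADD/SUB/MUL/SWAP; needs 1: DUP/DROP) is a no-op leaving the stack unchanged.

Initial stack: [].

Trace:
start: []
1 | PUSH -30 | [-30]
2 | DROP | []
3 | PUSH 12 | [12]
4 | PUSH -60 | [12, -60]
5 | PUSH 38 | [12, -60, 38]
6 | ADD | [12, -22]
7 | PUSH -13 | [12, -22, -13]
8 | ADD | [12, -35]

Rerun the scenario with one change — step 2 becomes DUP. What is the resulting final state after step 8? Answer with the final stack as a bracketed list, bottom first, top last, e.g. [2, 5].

(re-executing from step 2 with the substitution; state before step 2: [-30])
2 | DUP | [-30, -30]
3 | PUSH 12 | [-30, -30, 12]
4 | PUSH -60 | [-30, -30, 12, -60]
5 | PUSH 38 | [-30, -30, 12, -60, 38]
6 | ADD | [-30, -30, 12, -22]
7 | PUSH -13 | [-30, -30, 12, -22, -13]
8 | ADD | [-30, -30, 12, -35]

[-30, -30, 12, -35]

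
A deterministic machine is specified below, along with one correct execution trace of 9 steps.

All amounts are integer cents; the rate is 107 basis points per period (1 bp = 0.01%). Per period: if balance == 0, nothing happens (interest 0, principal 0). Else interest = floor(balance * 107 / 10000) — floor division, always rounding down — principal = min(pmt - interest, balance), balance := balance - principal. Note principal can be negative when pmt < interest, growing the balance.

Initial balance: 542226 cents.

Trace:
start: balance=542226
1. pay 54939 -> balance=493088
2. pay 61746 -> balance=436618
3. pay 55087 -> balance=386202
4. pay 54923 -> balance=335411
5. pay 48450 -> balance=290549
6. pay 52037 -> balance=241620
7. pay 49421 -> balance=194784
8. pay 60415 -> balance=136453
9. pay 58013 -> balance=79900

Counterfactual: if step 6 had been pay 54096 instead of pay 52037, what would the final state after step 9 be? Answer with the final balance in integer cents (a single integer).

77773

(re-executing from step 6 with the substitution; state before step 6: balance=290549)
6. pay 54096 -> balance=239561
7. pay 49421 -> balance=192703
8. pay 60415 -> balance=134349
9. pay 58013 -> balance=77773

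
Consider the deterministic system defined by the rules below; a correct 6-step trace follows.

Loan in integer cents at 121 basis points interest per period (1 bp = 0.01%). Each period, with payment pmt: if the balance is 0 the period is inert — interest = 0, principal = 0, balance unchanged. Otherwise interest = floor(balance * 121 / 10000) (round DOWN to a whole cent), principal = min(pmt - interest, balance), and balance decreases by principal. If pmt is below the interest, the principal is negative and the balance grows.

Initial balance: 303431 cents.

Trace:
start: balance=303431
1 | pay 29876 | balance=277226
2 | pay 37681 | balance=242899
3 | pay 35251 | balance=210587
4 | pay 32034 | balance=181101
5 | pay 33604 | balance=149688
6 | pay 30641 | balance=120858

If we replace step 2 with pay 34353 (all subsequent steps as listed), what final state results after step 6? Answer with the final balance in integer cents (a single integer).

124348

(re-executing from step 2 with the substitution; state before step 2: balance=277226)
2 | pay 34353 | balance=246227
3 | pay 35251 | balance=213955
4 | pay 32034 | balance=184509
5 | pay 33604 | balance=153137
6 | pay 30641 | balance=124348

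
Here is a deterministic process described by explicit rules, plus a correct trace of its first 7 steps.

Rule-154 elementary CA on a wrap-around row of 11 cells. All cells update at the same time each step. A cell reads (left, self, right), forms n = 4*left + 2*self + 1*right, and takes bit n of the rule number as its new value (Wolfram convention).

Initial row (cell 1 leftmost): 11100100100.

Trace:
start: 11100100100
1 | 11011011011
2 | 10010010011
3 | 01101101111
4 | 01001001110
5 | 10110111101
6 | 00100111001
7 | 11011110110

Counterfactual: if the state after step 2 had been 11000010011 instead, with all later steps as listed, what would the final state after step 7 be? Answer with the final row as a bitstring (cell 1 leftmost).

state after step 2 := 11000010011
3 | 10100101111
4 | 00011001111
5 | 10110111110
6 | 00100111100
7 | 01011111010

01011111010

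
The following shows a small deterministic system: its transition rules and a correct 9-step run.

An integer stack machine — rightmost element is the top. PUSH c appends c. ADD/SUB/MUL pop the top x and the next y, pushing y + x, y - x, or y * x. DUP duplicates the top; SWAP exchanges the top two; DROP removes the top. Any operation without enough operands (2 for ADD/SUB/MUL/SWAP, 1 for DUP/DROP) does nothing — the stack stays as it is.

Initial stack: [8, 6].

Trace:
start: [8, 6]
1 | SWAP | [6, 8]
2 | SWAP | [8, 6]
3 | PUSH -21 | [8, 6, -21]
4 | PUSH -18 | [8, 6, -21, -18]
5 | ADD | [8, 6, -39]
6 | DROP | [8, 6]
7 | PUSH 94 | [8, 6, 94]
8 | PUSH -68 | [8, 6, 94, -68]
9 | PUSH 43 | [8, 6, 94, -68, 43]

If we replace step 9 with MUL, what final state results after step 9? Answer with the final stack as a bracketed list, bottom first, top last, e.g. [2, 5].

(re-executing from step 9 with the substitution; state before step 9: [8, 6, 94, -68])
9 | MUL | [8, 6, -6392]

[8, 6, -6392]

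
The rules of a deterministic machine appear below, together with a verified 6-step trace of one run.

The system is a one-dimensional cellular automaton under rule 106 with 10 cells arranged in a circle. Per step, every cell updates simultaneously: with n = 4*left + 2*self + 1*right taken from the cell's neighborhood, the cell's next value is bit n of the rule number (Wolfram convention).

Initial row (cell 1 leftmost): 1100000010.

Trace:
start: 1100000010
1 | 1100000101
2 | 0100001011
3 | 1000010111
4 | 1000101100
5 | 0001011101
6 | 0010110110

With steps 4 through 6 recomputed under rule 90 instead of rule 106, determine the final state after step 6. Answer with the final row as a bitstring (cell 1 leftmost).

(re-executing steps 4..6 under rule 90; state before step 4: 1000010111)
4 | 1100100100
5 | 1111011011
6 | 0001011010

0001011010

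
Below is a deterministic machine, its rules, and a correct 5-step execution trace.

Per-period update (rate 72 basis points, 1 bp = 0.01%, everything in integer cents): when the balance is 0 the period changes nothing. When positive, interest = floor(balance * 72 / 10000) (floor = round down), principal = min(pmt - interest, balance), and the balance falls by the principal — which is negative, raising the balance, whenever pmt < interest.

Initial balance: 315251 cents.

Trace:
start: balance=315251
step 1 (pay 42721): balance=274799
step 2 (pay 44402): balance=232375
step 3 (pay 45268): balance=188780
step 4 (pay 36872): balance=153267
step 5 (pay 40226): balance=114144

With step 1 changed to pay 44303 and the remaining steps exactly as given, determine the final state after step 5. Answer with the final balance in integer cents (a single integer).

(re-executing from step 1 with the substitution; state before step 1: balance=315251)
step 1 (pay 44303): balance=273217
step 2 (pay 44402): balance=230782
step 3 (pay 45268): balance=187175
step 4 (pay 36872): balance=151650
step 5 (pay 40226): balance=112515

112515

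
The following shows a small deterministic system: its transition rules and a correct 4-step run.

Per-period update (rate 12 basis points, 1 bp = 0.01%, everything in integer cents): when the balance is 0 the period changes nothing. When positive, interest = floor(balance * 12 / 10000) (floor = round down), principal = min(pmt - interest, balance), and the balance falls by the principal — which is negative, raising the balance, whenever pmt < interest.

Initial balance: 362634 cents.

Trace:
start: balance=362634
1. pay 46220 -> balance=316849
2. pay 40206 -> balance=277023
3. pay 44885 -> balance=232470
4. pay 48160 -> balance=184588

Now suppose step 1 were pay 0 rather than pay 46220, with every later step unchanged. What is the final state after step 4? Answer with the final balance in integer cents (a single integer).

(re-executing from step 1 with the substitution; state before step 1: balance=362634)
1. pay 0 -> balance=363069
2. pay 40206 -> balance=323298
3. pay 44885 -> balance=278800
4. pay 48160 -> balance=230974

230974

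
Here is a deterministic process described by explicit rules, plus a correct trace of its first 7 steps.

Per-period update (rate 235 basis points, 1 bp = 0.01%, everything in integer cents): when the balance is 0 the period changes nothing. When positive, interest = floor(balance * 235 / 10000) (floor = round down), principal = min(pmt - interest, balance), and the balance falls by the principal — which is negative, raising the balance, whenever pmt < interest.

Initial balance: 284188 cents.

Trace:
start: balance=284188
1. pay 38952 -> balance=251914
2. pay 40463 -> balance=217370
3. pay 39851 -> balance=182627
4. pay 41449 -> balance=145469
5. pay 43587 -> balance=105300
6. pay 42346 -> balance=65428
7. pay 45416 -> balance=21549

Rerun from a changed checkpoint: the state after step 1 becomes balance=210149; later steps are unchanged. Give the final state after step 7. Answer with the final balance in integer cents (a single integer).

0

state after step 1 := balance=210149
2. pay 40463 -> balance=174624
3. pay 39851 -> balance=138876
4. pay 41449 -> balance=100690
5. pay 43587 -> balance=59469
6. pay 42346 -> balance=18520
7. pay 45416 -> balance=0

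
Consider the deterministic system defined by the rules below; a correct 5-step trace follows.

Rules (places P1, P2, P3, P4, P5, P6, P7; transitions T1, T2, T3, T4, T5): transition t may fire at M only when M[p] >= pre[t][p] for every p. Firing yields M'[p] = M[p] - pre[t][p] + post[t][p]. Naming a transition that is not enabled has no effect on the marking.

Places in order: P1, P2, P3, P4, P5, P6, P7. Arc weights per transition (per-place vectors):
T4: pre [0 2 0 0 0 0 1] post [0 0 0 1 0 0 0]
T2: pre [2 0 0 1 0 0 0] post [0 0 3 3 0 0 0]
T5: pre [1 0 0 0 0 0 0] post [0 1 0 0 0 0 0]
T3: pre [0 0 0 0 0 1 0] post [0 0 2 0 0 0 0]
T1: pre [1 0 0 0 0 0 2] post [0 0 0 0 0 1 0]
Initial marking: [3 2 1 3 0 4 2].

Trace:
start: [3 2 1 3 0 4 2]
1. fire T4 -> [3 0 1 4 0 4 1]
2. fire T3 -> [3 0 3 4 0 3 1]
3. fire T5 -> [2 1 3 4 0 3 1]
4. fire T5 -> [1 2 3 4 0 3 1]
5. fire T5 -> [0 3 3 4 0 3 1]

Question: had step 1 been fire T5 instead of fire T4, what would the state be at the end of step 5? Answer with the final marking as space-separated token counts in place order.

(re-executing from step 1 with the substitution; state before step 1: [3 2 1 3 0 4 2])
1. fire T5 -> [2 3 1 3 0 4 2]
2. fire T3 -> [2 3 3 3 0 3 2]
3. fire T5 -> [1 4 3 3 0 3 2]
4. fire T5 -> [0 5 3 3 0 3 2]
5. fire T5 -> [0 5 3 3 0 3 2]

0 5 3 3 0 3 2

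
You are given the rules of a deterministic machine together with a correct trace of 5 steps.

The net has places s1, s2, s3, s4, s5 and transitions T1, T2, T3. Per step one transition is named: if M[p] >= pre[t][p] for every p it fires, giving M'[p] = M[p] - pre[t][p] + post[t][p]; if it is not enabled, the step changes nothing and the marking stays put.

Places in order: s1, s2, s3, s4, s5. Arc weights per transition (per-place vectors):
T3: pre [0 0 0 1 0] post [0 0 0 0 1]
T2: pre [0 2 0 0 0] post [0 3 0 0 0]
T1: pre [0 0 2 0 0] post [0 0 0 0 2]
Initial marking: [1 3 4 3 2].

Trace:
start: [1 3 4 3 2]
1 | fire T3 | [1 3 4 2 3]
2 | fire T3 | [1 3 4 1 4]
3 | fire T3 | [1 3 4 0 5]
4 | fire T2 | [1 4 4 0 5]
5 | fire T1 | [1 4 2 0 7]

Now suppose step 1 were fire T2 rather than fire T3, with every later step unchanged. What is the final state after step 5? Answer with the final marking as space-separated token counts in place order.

(re-executing from step 1 with the substitution; state before step 1: [1 3 4 3 2])
1 | fire T2 | [1 4 4 3 2]
2 | fire T3 | [1 4 4 2 3]
3 | fire T3 | [1 4 4 1 4]
4 | fire T2 | [1 5 4 1 4]
5 | fire T1 | [1 5 2 1 6]

1 5 2 1 6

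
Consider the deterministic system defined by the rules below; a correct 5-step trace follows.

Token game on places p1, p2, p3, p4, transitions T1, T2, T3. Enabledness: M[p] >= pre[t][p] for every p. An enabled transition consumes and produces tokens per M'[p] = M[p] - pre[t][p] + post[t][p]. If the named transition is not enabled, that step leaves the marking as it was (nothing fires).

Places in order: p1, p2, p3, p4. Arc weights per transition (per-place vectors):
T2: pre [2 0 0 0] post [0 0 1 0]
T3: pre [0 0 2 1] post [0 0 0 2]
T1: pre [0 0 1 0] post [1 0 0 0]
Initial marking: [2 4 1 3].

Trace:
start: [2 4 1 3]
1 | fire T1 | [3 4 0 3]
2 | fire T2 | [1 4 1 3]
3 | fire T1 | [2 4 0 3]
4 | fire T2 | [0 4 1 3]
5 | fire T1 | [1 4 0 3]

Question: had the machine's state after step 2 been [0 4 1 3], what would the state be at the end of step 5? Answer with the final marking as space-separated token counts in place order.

state after step 2 := [0 4 1 3]
3 | fire T1 | [1 4 0 3]
4 | fire T2 | [1 4 0 3]
5 | fire T1 | [1 4 0 3]

1 4 0 3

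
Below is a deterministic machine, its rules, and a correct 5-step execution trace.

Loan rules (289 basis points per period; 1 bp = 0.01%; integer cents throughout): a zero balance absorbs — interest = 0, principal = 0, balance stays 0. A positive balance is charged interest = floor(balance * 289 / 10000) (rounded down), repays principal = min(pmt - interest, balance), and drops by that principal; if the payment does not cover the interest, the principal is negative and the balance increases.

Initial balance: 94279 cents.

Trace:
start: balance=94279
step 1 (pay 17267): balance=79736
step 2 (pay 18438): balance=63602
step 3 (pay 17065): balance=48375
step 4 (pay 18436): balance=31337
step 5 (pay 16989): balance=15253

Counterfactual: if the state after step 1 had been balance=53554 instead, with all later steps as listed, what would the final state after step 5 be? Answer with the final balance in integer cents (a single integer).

state after step 1 := balance=53554
step 2 (pay 18438): balance=36663
step 3 (pay 17065): balance=20657
step 4 (pay 18436): balance=2817
step 5 (pay 16989): balance=0

0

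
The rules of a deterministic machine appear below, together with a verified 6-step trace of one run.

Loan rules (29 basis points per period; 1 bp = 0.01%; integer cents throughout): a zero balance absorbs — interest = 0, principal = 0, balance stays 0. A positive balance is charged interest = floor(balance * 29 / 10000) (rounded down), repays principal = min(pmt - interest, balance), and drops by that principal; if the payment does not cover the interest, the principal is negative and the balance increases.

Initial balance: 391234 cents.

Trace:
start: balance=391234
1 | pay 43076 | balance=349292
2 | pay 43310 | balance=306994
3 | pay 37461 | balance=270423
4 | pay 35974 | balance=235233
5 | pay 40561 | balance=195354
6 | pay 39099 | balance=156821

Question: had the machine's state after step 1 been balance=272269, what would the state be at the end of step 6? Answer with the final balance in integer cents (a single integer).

78674

state after step 1 := balance=272269
2 | pay 43310 | balance=229748
3 | pay 37461 | balance=192953
4 | pay 35974 | balance=157538
5 | pay 40561 | balance=117433
6 | pay 39099 | balance=78674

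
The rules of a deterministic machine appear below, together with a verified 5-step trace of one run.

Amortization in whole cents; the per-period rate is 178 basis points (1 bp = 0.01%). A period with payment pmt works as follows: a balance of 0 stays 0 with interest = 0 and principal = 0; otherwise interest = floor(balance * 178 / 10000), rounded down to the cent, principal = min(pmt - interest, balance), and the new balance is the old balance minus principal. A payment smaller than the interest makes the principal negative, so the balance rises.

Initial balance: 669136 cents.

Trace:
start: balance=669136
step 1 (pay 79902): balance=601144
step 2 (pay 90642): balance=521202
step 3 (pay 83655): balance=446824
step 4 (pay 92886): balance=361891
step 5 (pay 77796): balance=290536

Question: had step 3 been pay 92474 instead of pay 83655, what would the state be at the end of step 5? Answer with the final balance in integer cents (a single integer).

(re-executing from step 3 with the substitution; state before step 3: balance=521202)
step 3 (pay 92474): balance=438005
step 4 (pay 92886): balance=352915
step 5 (pay 77796): balance=281400

281400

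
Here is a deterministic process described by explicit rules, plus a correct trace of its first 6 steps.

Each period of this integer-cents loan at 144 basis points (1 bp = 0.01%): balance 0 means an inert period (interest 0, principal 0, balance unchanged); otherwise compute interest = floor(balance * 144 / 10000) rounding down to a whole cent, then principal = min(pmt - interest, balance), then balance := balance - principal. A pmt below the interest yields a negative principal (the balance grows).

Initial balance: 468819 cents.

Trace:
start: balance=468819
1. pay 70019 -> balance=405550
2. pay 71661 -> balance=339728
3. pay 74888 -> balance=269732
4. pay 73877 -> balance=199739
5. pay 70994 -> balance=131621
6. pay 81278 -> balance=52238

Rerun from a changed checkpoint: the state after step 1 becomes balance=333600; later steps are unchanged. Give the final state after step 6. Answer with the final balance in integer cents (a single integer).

state after step 1 := balance=333600
2. pay 71661 -> balance=266742
3. pay 74888 -> balance=195695
4. pay 73877 -> balance=124636
5. pay 70994 -> balance=55436
6. pay 81278 -> balance=0

0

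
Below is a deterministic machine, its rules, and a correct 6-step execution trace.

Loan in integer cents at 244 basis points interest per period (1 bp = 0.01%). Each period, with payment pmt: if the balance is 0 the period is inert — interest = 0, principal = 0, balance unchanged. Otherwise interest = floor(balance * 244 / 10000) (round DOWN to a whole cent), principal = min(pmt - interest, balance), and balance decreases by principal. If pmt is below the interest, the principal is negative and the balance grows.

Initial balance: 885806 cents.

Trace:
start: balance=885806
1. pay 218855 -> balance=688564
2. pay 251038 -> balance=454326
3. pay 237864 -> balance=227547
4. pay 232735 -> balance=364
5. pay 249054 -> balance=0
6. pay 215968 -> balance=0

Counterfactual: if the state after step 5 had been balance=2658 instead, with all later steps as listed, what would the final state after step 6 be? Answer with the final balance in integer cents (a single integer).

0

state after step 5 := balance=2658
6. pay 215968 -> balance=0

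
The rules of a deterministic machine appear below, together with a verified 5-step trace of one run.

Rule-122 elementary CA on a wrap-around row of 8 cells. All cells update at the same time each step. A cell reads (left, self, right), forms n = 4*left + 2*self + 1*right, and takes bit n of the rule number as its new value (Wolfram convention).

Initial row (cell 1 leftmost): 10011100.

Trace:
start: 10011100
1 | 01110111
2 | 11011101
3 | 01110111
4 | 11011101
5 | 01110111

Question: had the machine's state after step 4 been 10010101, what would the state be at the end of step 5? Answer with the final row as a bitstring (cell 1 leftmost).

state after step 4 := 10010101
5 | 11101011

11101011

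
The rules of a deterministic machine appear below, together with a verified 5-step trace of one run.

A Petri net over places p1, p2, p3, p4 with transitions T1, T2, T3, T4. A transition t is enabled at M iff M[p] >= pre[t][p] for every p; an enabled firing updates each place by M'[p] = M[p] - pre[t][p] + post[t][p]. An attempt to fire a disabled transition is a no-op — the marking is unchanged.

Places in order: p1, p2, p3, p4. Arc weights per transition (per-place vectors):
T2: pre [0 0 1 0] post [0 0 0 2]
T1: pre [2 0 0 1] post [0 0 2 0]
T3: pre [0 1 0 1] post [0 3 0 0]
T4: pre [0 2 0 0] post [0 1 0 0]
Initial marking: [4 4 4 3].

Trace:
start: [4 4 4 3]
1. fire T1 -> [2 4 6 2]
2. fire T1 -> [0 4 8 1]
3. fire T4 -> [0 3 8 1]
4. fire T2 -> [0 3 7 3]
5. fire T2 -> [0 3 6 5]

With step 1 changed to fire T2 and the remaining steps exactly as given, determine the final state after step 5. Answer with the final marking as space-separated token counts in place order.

(re-executing from step 1 with the substitution; state before step 1: [4 4 4 3])
1. fire T2 -> [4 4 3 5]
2. fire T1 -> [2 4 5 4]
3. fire T4 -> [2 3 5 4]
4. fire T2 -> [2 3 4 6]
5. fire T2 -> [2 3 3 8]

2 3 3 8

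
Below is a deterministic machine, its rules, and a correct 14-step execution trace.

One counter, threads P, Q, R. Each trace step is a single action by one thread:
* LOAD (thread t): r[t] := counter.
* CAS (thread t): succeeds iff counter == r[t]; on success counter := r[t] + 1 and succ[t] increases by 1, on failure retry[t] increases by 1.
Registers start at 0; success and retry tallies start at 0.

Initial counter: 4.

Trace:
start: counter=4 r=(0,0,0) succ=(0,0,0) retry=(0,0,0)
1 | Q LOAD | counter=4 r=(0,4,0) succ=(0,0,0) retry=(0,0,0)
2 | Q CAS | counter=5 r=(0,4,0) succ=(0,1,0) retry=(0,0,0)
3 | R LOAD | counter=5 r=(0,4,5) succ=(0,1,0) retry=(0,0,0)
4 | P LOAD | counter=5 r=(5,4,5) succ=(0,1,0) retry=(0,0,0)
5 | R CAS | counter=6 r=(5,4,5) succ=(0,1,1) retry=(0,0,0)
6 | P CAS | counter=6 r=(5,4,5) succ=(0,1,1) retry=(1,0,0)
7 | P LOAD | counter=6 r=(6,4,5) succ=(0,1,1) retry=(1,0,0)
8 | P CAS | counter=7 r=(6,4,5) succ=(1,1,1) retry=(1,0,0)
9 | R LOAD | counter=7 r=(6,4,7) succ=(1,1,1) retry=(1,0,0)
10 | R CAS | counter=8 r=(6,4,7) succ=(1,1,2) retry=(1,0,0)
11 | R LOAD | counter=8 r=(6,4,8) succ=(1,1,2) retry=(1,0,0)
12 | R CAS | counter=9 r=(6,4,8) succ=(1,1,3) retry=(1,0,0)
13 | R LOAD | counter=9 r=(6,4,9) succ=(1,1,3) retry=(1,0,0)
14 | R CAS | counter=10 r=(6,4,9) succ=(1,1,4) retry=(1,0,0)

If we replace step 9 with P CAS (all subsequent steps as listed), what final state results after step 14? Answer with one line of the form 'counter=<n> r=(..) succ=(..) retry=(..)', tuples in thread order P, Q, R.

(re-executing from step 9 with the substitution; state before step 9: counter=7 r=(6,4,5) succ=(1,1,1) retry=(1,0,0))
9 | P CAS | counter=7 r=(6,4,5) succ=(1,1,1) retry=(2,0,0)
10 | R CAS | counter=7 r=(6,4,5) succ=(1,1,1) retry=(2,0,1)
11 | R LOAD | counter=7 r=(6,4,7) succ=(1,1,1) retry=(2,0,1)
12 | R CAS | counter=8 r=(6,4,7) succ=(1,1,2) retry=(2,0,1)
13 | R LOAD | counter=8 r=(6,4,8) succ=(1,1,2) retry=(2,0,1)
14 | R CAS | counter=9 r=(6,4,8) succ=(1,1,3) retry=(2,0,1)

counter=9 r=(6,4,8) succ=(1,1,3) retry=(2,0,1)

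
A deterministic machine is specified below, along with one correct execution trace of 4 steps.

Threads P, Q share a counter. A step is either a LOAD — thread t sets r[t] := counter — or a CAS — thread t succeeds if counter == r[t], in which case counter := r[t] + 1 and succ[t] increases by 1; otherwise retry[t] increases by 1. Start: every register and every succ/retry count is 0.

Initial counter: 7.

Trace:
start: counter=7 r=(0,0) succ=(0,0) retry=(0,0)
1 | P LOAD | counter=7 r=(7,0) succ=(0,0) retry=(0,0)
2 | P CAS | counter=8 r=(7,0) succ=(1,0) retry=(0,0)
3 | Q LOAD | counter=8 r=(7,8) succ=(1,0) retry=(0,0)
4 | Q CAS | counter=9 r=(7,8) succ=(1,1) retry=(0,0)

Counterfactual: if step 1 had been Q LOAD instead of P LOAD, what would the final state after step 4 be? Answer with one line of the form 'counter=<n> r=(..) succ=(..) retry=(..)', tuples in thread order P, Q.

counter=8 r=(0,7) succ=(0,1) retry=(1,0)

(re-executing from step 1 with the substitution; state before step 1: counter=7 r=(0,0) succ=(0,0) retry=(0,0))
1 | Q LOAD | counter=7 r=(0,7) succ=(0,0) retry=(0,0)
2 | P CAS | counter=7 r=(0,7) succ=(0,0) retry=(1,0)
3 | Q LOAD | counter=7 r=(0,7) succ=(0,0) retry=(1,0)
4 | Q CAS | counter=8 r=(0,7) succ=(0,1) retry=(1,0)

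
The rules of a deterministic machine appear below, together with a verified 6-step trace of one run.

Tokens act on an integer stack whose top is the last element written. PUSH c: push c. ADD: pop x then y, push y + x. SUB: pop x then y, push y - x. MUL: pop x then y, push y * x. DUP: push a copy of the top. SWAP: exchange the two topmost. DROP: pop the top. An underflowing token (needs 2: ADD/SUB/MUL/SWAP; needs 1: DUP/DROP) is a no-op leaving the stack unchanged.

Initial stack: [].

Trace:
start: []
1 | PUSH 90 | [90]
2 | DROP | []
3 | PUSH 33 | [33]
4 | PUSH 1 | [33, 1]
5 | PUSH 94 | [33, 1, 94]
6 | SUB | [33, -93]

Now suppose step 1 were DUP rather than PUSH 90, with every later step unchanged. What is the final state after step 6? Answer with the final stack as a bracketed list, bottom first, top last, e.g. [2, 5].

(re-executing from step 1 with the substitution; state before step 1: [])
1 | DUP | []
2 | DROP | []
3 | PUSH 33 | [33]
4 | PUSH 1 | [33, 1]
5 | PUSH 94 | [33, 1, 94]
6 | SUB | [33, -93]

[33, -93]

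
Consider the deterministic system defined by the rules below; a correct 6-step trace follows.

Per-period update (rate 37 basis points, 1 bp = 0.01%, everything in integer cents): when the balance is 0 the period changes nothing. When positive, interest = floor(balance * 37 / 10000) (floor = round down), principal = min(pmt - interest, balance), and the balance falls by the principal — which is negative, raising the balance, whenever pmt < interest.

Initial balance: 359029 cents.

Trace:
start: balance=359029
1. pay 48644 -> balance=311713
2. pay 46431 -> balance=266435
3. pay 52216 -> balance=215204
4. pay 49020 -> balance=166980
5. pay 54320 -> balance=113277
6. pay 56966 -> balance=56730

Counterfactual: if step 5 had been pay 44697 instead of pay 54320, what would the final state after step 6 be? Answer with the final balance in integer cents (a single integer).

(re-executing from step 5 with the substitution; state before step 5: balance=166980)
5. pay 44697 -> balance=122900
6. pay 56966 -> balance=66388

66388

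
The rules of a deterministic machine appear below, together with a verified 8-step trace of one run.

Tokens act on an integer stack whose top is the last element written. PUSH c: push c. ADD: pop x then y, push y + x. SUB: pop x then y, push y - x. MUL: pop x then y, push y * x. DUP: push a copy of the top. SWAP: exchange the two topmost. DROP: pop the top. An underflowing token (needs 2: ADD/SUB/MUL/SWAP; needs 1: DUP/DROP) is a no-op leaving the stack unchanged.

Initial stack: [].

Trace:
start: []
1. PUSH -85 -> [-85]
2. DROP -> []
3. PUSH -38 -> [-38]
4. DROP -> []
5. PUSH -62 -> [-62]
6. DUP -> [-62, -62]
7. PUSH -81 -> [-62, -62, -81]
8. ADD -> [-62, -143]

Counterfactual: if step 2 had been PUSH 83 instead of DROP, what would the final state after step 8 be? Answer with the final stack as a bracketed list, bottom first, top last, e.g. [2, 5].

[-85, 83, -62, -143]

(re-executing from step 2 with the substitution; state before step 2: [-85])
2. PUSH 83 -> [-85, 83]
3. PUSH -38 -> [-85, 83, -38]
4. DROP -> [-85, 83]
5. PUSH -62 -> [-85, 83, -62]
6. DUP -> [-85, 83, -62, -62]
7. PUSH -81 -> [-85, 83, -62, -62, -81]
8. ADD -> [-85, 83, -62, -143]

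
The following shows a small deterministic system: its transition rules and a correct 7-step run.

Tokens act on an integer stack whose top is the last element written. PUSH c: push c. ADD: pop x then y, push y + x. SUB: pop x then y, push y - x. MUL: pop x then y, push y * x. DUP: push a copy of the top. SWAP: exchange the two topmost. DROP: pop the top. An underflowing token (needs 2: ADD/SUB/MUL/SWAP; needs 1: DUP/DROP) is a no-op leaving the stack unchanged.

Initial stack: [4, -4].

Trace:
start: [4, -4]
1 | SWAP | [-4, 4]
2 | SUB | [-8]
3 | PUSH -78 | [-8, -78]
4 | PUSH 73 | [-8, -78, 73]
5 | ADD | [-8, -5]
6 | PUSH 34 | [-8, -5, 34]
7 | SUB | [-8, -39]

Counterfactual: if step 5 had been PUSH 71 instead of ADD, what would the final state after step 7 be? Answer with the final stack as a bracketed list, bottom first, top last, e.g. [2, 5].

[-8, -78, 73, 37]

(re-executing from step 5 with the substitution; state before step 5: [-8, -78, 73])
5 | PUSH 71 | [-8, -78, 73, 71]
6 | PUSH 34 | [-8, -78, 73, 71, 34]
7 | SUB | [-8, -78, 73, 37]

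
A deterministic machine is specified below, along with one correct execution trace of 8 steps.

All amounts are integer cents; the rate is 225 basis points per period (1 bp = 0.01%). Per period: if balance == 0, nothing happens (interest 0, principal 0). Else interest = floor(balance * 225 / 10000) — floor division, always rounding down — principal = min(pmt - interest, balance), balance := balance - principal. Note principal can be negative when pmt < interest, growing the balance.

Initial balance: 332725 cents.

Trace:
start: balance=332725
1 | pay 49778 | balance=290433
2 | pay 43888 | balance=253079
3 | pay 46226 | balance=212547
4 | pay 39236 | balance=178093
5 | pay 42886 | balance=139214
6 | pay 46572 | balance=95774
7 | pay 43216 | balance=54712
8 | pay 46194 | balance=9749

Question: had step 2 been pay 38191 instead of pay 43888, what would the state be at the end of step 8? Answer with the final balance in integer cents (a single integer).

16260

(re-executing from step 2 with the substitution; state before step 2: balance=290433)
2 | pay 38191 | balance=258776
3 | pay 46226 | balance=218372
4 | pay 39236 | balance=184049
5 | pay 42886 | balance=145304
6 | pay 46572 | balance=102001
7 | pay 43216 | balance=61080
8 | pay 46194 | balance=16260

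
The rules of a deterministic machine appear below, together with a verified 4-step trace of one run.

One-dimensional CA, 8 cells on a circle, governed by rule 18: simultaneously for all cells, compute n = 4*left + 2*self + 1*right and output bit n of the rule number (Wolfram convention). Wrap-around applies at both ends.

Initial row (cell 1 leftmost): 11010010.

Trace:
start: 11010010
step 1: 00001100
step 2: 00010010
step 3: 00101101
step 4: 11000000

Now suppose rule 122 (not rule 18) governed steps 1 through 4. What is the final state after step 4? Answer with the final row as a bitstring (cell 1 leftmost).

(re-executing steps 1..4 under rule 122; state before step 1: 11010010)
step 1: 11101101
step 2: 00111111
step 3: 11100001
step 4: 00110011

00110011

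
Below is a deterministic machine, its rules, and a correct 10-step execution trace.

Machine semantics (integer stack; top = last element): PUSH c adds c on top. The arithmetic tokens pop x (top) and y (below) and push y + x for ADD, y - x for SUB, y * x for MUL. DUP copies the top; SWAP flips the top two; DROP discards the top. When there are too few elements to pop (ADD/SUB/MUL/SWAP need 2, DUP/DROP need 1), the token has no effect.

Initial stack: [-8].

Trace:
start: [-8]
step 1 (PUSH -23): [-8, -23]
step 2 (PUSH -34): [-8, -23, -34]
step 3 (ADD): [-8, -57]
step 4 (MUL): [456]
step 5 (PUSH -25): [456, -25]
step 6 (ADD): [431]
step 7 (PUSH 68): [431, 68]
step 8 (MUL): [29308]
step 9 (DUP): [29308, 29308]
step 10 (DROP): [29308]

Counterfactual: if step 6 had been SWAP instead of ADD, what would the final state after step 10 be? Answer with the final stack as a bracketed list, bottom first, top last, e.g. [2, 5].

[-25, 31008]

(re-executing from step 6 with the substitution; state before step 6: [456, -25])
step 6 (SWAP): [-25, 456]
step 7 (PUSH 68): [-25, 456, 68]
step 8 (MUL): [-25, 31008]
step 9 (DUP): [-25, 31008, 31008]
step 10 (DROP): [-25, 31008]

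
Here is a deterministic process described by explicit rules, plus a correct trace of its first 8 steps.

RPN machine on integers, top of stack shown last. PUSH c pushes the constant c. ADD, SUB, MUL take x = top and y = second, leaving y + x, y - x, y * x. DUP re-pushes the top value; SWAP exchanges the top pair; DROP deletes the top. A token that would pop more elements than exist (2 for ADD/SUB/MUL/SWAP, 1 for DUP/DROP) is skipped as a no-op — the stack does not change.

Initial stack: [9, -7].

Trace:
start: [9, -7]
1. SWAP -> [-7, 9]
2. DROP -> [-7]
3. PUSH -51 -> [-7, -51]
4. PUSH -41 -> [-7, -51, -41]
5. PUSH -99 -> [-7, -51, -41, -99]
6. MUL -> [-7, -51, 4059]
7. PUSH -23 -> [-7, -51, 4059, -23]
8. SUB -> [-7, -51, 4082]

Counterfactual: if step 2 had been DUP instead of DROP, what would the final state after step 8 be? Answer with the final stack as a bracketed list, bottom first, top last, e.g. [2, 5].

(re-executing from step 2 with the substitution; state before step 2: [-7, 9])
2. DUP -> [-7, 9, 9]
3. PUSH -51 -> [-7, 9, 9, -51]
4. PUSH -41 -> [-7, 9, 9, -51, -41]
5. PUSH -99 -> [-7, 9, 9, -51, -41, -99]
6. MUL -> [-7, 9, 9, -51, 4059]
7. PUSH -23 -> [-7, 9, 9, -51, 4059, -23]
8. SUB -> [-7, 9, 9, -51, 4082]

[-7, 9, 9, -51, 4082]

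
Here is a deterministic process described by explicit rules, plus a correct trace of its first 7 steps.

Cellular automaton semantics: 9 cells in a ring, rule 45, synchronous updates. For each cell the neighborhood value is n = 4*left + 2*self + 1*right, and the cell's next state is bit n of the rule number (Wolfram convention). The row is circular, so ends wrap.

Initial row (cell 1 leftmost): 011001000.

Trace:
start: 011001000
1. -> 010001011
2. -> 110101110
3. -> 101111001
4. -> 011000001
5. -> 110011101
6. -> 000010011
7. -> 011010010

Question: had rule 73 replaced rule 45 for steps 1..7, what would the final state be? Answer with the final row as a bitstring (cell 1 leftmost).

(re-executing steps 1..7 under rule 73; state before step 1: 011001000)
1. -> 011000011
2. -> 011011011
3. -> 011011011
4. -> 011011011
5. -> 011011011
6. -> 011011011
7. -> 011011011

011011011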